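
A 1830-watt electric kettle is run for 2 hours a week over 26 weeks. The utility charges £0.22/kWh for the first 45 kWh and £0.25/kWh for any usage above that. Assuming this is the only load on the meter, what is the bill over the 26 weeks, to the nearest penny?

£22.44

Runtime = 2 h/week × 26 weeks = 52 h
Energy = 1.83 kW × 52 h = 95.16 kWh
Tier 1 (0–45 kWh): 45 × £0.22 = £9.9
Above 45 kWh: 50.16 × £0.25 = £12.54
Bill = £22.44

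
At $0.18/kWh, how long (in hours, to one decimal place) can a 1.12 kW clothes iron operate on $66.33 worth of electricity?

Energy available = $66.33 ÷ $0.18/kWh = 368.5 kWh
Hours = 368.5 kWh ÷ 1.12 kW = 329.0 h

329.0 h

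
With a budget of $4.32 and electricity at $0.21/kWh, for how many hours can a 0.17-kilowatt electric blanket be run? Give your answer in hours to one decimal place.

121.0 h

Energy available = $4.32 ÷ $0.21/kWh = 20.5714 kWh
Hours = 20.5714 kWh ÷ 0.17 kW = 121.0 h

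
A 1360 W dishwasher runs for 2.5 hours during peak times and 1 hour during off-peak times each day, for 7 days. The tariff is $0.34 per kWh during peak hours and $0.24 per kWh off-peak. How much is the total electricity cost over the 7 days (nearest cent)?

$10.38

Peak energy = 1.36 kW × 2.5 h × 7 = 23.8 kWh
Off-peak energy = 1.36 kW × 1 h × 7 = 9.52 kWh
Cost = 23.8 × $0.34 + 9.52 × $0.24 = $8.092 + $2.2848 = $10.38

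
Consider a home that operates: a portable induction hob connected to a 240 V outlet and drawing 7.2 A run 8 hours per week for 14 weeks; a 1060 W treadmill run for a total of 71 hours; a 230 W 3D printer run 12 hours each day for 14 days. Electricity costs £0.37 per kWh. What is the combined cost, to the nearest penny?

portable induction hob: Power = 7.2 A × 240 V = 1728 W = 1.728 kW
portable induction hob: Runtime = 8 h/week × 14 weeks = 112 h
portable induction hob: 1.728 kW × 112 h = 193.536 kWh
treadmill: 1.06 kW × 71 h = 75.26 kWh
3D printer: Runtime = 12 h/day × 14 days = 168 h
3D printer: 0.23 kW × 168 h = 38.64 kWh
Total energy = 307.436 kWh
Cost = 307.436 × £0.37 = £113.75

£113.75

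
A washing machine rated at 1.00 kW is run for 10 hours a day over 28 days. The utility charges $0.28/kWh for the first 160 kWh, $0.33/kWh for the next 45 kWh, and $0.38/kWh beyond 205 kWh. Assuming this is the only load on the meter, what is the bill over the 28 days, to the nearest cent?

Runtime = 10 h/day × 28 days = 280 h
Energy = 1 kW × 280 h = 280 kWh
Tier 1 (0–160 kWh): 160 × $0.28 = $44.8
Tier 2 (160–205 kWh): 45 × $0.33 = $14.85
Above 205 kWh: 75 × $0.38 = $28.5
Bill = $88.15

$88.15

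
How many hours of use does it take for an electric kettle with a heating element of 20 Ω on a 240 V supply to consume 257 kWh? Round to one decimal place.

89.2 h

Power = V²/R = 240²/20 = 2880 W = 2.88 kW
Hours = 257 kWh ÷ 2.88 kW = 89.2 h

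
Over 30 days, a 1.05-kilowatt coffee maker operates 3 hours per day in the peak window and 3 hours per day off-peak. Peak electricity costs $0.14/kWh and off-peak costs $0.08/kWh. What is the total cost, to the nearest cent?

Peak energy = 1.05 kW × 3 h × 30 = 94.5 kWh
Off-peak energy = 1.05 kW × 3 h × 30 = 94.5 kWh
Cost = 94.5 × $0.14 + 94.5 × $0.08 = $13.23 + $7.56 = $20.79

$20.79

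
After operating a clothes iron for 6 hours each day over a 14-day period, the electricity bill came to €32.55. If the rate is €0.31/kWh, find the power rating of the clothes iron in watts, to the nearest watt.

1250 W

Energy = €32.55 ÷ €0.31/kWh = 105 kWh
Runtime = 6 h/day × 14 days = 84 h
Power = 105 kWh ÷ 84 h = 1.25 kW = 1250 W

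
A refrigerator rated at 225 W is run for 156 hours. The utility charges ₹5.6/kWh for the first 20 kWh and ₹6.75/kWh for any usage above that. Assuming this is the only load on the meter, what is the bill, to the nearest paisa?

Energy = 0.225 kW × 156 h = 35.1 kWh
Tier 1 (0–20 kWh): 20 × ₹5.6 = ₹112
Above 20 kWh: 15.1 × ₹6.75 = ₹101.925
Bill = ₹213.93

₹213.93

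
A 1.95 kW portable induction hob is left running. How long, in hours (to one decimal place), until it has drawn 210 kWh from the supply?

Hours = 210 kWh ÷ 1.95 kW = 107.7 h

107.7 h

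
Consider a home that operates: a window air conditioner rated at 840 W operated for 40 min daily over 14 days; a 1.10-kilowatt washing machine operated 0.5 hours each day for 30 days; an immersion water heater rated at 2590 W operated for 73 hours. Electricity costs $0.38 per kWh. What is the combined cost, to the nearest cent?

$81.10

window air conditioner: Runtime = 40 min × 14 = 560 min = 9.333333… h
window air conditioner: 0.84 kW × 9.333333… h = 7.84 kWh
washing machine: Runtime = 0.5 h/day × 30 days = 15 h
washing machine: 1.1 kW × 15 h = 16.5 kWh
immersion water heater: 2.59 kW × 73 h = 189.07 kWh
Total energy = 213.41 kWh
Cost = 213.41 × $0.38 = $81.10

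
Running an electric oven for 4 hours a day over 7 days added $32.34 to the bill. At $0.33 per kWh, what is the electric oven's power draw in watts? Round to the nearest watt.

3500 W

Energy = $32.34 ÷ $0.33/kWh = 98 kWh
Runtime = 4 h/day × 7 days = 28 h
Power = 98 kWh ÷ 28 h = 3.5 kW = 3500 W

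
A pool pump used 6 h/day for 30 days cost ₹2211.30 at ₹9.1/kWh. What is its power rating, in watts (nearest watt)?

1350 W

Energy = ₹2211.30 ÷ ₹9.1/kWh = 243 kWh
Runtime = 6 h/day × 30 days = 180 h
Power = 243 kWh ÷ 180 h = 1.35 kW = 1350 W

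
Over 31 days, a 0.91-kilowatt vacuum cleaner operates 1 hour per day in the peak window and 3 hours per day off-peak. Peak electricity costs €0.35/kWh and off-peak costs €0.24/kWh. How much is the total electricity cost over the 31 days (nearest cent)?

€30.18

Peak energy = 0.91 kW × 1 h × 31 = 28.21 kWh
Off-peak energy = 0.91 kW × 3 h × 31 = 84.63 kWh
Cost = 28.21 × €0.35 + 84.63 × €0.24 = €9.8735 + €20.3112 = €30.18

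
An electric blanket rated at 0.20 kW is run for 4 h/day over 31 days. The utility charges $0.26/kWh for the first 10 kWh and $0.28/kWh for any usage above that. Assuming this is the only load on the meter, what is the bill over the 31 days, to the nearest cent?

Runtime = 4 h/day × 31 days = 124 h
Energy = 0.2 kW × 124 h = 24.8 kWh
Tier 1 (0–10 kWh): 10 × $0.26 = $2.6
Above 10 kWh: 14.8 × $0.28 = $4.144
Bill = $6.74

$6.74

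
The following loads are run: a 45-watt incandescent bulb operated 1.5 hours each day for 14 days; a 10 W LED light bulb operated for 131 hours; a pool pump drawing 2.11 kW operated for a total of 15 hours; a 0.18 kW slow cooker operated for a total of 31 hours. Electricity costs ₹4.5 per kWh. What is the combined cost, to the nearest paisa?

incandescent bulb: Runtime = 1.5 h/day × 14 days = 21 h
incandescent bulb: 0.045 kW × 21 h = 0.945 kWh
LED light bulb: 0.01 kW × 131 h = 1.31 kWh
pool pump: 2.11 kW × 15 h = 31.65 kWh
slow cooker: 0.18 kW × 31 h = 5.58 kWh
Total energy = 39.485 kWh
Cost = 39.485 × ₹4.5 = ₹177.68

₹177.68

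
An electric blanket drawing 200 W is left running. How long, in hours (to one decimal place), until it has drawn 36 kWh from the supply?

Hours = 36 kWh ÷ 0.2 kW = 180.0 h

180.0 h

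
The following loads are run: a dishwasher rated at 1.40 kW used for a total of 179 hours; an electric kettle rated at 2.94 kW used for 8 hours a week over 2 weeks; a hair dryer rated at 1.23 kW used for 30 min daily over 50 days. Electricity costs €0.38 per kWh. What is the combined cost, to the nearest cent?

€124.79

dishwasher: 1.4 kW × 179 h = 250.6 kWh
electric kettle: Runtime = 8 h/week × 2 weeks = 16 h
electric kettle: 2.94 kW × 16 h = 47.04 kWh
hair dryer: Runtime = 30 min × 50 = 1500 min = 25 h
hair dryer: 1.23 kW × 25 h = 30.75 kWh
Total energy = 328.39 kWh
Cost = 328.39 × €0.38 = €124.79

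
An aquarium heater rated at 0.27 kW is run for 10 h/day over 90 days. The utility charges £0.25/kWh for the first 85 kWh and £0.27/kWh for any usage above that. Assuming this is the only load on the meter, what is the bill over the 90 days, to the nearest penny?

Runtime = 10 h/day × 90 days = 900 h
Energy = 0.27 kW × 900 h = 243 kWh
Tier 1 (0–85 kWh): 85 × £0.25 = £21.25
Above 85 kWh: 158 × £0.27 = £42.66
Bill = £63.91

£63.91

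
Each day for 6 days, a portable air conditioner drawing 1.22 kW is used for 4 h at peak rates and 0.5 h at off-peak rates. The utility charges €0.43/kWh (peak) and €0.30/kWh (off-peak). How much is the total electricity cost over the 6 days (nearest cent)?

Peak energy = 1.22 kW × 4 h × 6 = 29.28 kWh
Off-peak energy = 1.22 kW × 0.5 h × 6 = 3.66 kWh
Cost = 29.28 × €0.43 + 3.66 × €0.30 = €12.5904 + €1.098 = €13.69

€13.69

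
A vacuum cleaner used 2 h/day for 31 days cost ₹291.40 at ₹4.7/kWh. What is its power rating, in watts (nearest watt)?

Energy = ₹291.40 ÷ ₹4.7/kWh = 62 kWh
Runtime = 2 h/day × 31 days = 62 h
Power = 62 kWh ÷ 62 h = 1 kW = 1000 W

1000 W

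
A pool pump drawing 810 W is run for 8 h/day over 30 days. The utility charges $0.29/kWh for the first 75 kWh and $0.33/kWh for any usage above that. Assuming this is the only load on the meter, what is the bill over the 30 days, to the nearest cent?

Runtime = 8 h/day × 30 days = 240 h
Energy = 0.81 kW × 240 h = 194.4 kWh
Tier 1 (0–75 kWh): 75 × $0.29 = $21.75
Above 75 kWh: 119.4 × $0.33 = $39.402
Bill = $61.15

$61.15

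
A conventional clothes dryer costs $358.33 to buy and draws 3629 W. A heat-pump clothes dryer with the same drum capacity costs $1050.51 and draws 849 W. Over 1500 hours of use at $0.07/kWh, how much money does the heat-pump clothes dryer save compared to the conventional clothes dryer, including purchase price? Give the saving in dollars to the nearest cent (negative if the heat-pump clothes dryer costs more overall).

-$400.28

conventional clothes dryer: $358.33 + (3629/1000) kW × 1500 h × $0.07 = $358.33 + $381.045 = $739.375
heat-pump clothes dryer: $1050.51 + (849/1000) kW × 1500 h × $0.07 = $1050.51 + $89.145 = $1139.655
Saving = $739.375 − $1139.655 = −$400.28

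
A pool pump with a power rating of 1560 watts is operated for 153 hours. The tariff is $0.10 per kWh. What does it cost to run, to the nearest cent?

Energy = 1.56 kW × 153 h = 238.68 kWh
Cost = 238.68 kWh × $0.10/kWh = $23.87

$23.87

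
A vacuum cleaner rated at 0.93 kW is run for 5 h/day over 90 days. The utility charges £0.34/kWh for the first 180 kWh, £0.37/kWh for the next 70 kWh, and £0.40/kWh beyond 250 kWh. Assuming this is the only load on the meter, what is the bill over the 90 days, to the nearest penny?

£154.50

Runtime = 5 h/day × 90 days = 450 h
Energy = 0.93 kW × 450 h = 418.5 kWh
Tier 1 (0–180 kWh): 180 × £0.34 = £61.2
Tier 2 (180–250 kWh): 70 × £0.37 = £25.9
Above 250 kWh: 168.5 × £0.40 = £67.4
Bill = £154.50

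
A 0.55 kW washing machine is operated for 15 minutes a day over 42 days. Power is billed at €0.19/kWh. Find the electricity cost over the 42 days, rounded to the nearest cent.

€1.10

Runtime = 15 min × 42 = 630 min = 10.5 h
Energy = 0.55 kW × 10.5 h = 5.775 kWh
Cost = 5.775 kWh × €0.19/kWh = €1.10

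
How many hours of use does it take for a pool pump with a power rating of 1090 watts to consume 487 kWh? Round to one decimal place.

446.8 h

Hours = 487 kWh ÷ 1.09 kW = 446.8 h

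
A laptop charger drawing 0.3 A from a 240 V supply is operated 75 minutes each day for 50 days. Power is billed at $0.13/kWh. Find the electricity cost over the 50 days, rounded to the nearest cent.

$0.59

Power = 0.3 A × 240 V = 72 W = 0.072 kW
Runtime = 75 min × 50 = 3750 min = 62.5 h
Energy = 0.072 kW × 62.5 h = 4.5 kWh
Cost = 4.5 kWh × $0.13/kWh = $0.59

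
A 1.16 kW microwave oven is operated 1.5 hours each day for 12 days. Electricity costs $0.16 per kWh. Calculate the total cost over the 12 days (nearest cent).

Runtime = 1.5 h/day × 12 days = 18 h
Energy = 1.16 kW × 18 h = 20.88 kWh
Cost = 20.88 kWh × $0.16/kWh = $3.34

$3.34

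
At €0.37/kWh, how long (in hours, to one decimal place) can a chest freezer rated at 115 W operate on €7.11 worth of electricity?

Energy available = €7.11 ÷ €0.37/kWh = 19.2162 kWh
Hours = 19.2162 kWh ÷ 0.115 kW = 167.1 h

167.1 h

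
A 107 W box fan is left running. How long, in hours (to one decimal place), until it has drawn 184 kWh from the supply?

Hours = 184 kWh ÷ 0.107 kW = 1719.6 h

1719.6 h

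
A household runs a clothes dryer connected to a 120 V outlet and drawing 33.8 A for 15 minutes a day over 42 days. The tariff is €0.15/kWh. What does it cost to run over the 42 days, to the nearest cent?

Power = 33.8 A × 120 V = 4056 W = 4.056 kW
Runtime = 15 min × 42 = 630 min = 10.5 h
Energy = 4.056 kW × 10.5 h = 42.588 kWh
Cost = 42.588 kWh × €0.15/kWh = €6.39

€6.39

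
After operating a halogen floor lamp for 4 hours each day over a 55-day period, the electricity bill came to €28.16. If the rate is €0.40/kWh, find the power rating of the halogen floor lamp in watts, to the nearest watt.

320 W

Energy = €28.16 ÷ €0.40/kWh = 70.4 kWh
Runtime = 4 h/day × 55 days = 220 h
Power = 70.4 kWh ÷ 220 h = 0.32 kW = 320 W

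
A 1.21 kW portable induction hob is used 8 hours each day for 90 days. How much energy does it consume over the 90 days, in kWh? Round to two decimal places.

871.20 kWh

Runtime = 8 h/day × 90 days = 720 h
Energy = 1.21 kW × 720 h = 871.2 kWh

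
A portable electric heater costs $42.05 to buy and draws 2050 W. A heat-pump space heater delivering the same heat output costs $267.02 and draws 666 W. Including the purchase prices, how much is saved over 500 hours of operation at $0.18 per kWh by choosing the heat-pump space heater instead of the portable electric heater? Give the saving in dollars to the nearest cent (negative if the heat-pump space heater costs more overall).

-$100.41

portable electric heater: $42.05 + (2050/1000) kW × 500 h × $0.18 = $42.05 + $184.5 = $226.55
heat-pump space heater: $267.02 + (666/1000) kW × 500 h × $0.18 = $267.02 + $59.94 = $326.96
Saving = $226.55 − $326.96 = −$100.41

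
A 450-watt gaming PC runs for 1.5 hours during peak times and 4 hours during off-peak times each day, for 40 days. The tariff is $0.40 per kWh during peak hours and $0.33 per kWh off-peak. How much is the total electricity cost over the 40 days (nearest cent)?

Peak energy = 0.45 kW × 1.5 h × 40 = 27 kWh
Off-peak energy = 0.45 kW × 4 h × 40 = 72 kWh
Cost = 27 × $0.40 + 72 × $0.33 = $10.8 + $23.76 = $34.56

$34.56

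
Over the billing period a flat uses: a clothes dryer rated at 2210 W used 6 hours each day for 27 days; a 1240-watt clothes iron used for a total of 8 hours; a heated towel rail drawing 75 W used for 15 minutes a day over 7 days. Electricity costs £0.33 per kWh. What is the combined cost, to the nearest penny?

clothes dryer: Runtime = 6 h/day × 27 days = 162 h
clothes dryer: 2.21 kW × 162 h = 358.02 kWh
clothes iron: 1.24 kW × 8 h = 9.92 kWh
heated towel rail: Runtime = 15 min × 7 = 105 min = 1.75 h
heated towel rail: 0.075 kW × 1.75 h = 0.13125 kWh
Total energy = 368.07125 kWh
Cost = 368.07125 × £0.33 = £121.46

£121.46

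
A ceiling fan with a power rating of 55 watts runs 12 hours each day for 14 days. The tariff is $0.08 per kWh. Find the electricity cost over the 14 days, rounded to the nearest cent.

$0.74

Runtime = 12 h/day × 14 days = 168 h
Energy = 0.055 kW × 168 h = 9.24 kWh
Cost = 9.24 kWh × $0.08/kWh = $0.74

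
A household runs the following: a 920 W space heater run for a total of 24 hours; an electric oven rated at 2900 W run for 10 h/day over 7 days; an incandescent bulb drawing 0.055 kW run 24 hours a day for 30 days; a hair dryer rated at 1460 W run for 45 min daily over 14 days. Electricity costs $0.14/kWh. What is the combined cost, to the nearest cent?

space heater: 0.92 kW × 24 h = 22.08 kWh
electric oven: Runtime = 10 h/day × 7 days = 70 h
electric oven: 2.9 kW × 70 h = 203 kWh
incandescent bulb: Runtime = 24 h × 30 = 720 h
incandescent bulb: 0.055 kW × 720 h = 39.6 kWh
hair dryer: Runtime = 45 min × 14 = 630 min = 10.5 h
hair dryer: 1.46 kW × 10.5 h = 15.33 kWh
Total energy = 280.01 kWh
Cost = 280.01 × $0.14 = $39.20

$39.20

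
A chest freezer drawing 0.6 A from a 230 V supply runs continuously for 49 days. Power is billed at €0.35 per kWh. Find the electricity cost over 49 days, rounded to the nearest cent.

€56.80

Power = 0.6 A × 230 V = 138 W = 0.138 kW
Runtime = 24 h × 49 = 1176 h
Energy = 0.138 kW × 1176 h = 162.288 kWh
Cost = 162.288 kWh × €0.35/kWh = €56.80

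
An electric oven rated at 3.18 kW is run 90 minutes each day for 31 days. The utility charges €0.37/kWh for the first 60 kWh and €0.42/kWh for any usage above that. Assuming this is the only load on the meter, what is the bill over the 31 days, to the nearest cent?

€59.11

Runtime = 90 min × 31 = 2790 min = 46.5 h
Energy = 3.18 kW × 46.5 h = 147.87 kWh
Tier 1 (0–60 kWh): 60 × €0.37 = €22.2
Above 60 kWh: 87.87 × €0.42 = €36.9054
Bill = €59.11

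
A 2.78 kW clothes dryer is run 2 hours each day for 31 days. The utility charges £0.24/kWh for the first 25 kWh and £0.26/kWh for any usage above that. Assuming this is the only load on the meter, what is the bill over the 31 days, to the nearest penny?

Runtime = 2 h/day × 31 days = 62 h
Energy = 2.78 kW × 62 h = 172.36 kWh
Tier 1 (0–25 kWh): 25 × £0.24 = £6
Above 25 kWh: 147.36 × £0.26 = £38.3136
Bill = £44.31

£44.31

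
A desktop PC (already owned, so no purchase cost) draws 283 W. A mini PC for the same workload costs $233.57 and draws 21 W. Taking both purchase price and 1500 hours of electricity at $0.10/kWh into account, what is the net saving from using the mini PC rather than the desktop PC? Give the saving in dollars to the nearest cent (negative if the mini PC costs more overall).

desktop PC: $0.00 + (283/1000) kW × 1500 h × $0.10 = $0.00 + $42.45 = $42.45
mini PC: $233.57 + (21/1000) kW × 1500 h × $0.10 = $233.57 + $3.15 = $236.72
Saving = $42.45 − $236.72 = −$194.27

-$194.27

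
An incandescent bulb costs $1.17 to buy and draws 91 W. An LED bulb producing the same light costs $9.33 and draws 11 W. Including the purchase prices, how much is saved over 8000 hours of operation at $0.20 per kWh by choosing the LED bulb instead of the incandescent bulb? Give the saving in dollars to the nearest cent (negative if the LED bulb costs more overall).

incandescent bulb: $1.17 + (91/1000) kW × 8000 h × $0.20 = $1.17 + $145.6 = $146.77
LED bulb: $9.33 + (11/1000) kW × 8000 h × $0.20 = $9.33 + $17.6 = $26.93
Saving = $146.77 − $26.93 = $119.84

$119.84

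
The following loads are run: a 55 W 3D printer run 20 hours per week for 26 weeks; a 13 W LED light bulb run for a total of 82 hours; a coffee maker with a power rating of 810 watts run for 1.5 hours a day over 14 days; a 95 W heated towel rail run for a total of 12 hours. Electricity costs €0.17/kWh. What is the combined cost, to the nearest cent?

3D printer: Runtime = 20 h/week × 26 weeks = 520 h
3D printer: 0.055 kW × 520 h = 28.6 kWh
LED light bulb: 0.013 kW × 82 h = 1.066 kWh
coffee maker: Runtime = 1.5 h/day × 14 days = 21 h
coffee maker: 0.81 kW × 21 h = 17.01 kWh
heated towel rail: 0.095 kW × 12 h = 1.14 kWh
Total energy = 47.816 kWh
Cost = 47.816 × €0.17 = €8.13

€8.13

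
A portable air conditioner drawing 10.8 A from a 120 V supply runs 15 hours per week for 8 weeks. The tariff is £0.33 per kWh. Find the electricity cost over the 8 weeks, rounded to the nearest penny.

Power = 10.8 A × 120 V = 1296 W = 1.296 kW
Runtime = 15 h/week × 8 weeks = 120 h
Energy = 1.296 kW × 120 h = 155.52 kWh
Cost = 155.52 kWh × £0.33/kWh = £51.32

£51.32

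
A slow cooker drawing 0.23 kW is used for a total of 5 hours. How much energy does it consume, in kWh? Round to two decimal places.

1.15 kWh

Energy = 0.23 kW × 5 h = 1.15 kWh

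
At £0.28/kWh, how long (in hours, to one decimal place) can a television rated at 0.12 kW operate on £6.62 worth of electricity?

197.0 h

Energy available = £6.62 ÷ £0.28/kWh = 23.6429 kWh
Hours = 23.6429 kWh ÷ 0.12 kW = 197.0 h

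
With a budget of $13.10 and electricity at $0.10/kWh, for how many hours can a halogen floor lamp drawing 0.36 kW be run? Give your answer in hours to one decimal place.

363.9 h

Energy available = $13.10 ÷ $0.10/kWh = 131 kWh
Hours = 131 kWh ÷ 0.36 kW = 363.9 h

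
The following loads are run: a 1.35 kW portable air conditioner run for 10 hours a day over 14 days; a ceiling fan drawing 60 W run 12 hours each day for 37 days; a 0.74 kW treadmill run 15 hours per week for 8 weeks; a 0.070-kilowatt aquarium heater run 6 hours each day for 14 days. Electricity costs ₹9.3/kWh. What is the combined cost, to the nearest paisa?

portable air conditioner: Runtime = 10 h/day × 14 days = 140 h
portable air conditioner: 1.35 kW × 140 h = 189 kWh
ceiling fan: Runtime = 12 h/day × 37 days = 444 h
ceiling fan: 0.06 kW × 444 h = 26.64 kWh
treadmill: Runtime = 15 h/week × 8 weeks = 120 h
treadmill: 0.74 kW × 120 h = 88.8 kWh
aquarium heater: Runtime = 6 h/day × 14 days = 84 h
aquarium heater: 0.07 kW × 84 h = 5.88 kWh
Total energy = 310.32 kWh
Cost = 310.32 × ₹9.3 = ₹2885.98

₹2885.98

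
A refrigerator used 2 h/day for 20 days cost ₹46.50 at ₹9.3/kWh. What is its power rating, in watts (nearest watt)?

Energy = ₹46.50 ÷ ₹9.3/kWh = 5 kWh
Runtime = 2 h/day × 20 days = 40 h
Power = 5 kWh ÷ 40 h = 0.125 kW = 125 W

125 W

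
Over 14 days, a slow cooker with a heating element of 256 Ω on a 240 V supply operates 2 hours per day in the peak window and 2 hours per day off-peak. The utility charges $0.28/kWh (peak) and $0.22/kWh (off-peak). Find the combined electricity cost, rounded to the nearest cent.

Power = V²/R = 240²/256 = 225 W = 0.225 kW
Peak energy = 0.225 kW × 2 h × 14 = 6.3 kWh
Off-peak energy = 0.225 kW × 2 h × 14 = 6.3 kWh
Cost = 6.3 × $0.28 + 6.3 × $0.22 = $1.764 + $1.386 = $3.15

$3.15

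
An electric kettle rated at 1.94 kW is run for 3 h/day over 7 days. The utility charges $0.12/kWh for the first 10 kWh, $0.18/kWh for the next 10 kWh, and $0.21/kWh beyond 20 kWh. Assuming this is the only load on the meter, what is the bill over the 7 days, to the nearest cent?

Runtime = 3 h/day × 7 days = 21 h
Energy = 1.94 kW × 21 h = 40.74 kWh
Tier 1 (0–10 kWh): 10 × $0.12 = $1.2
Tier 2 (10–20 kWh): 10 × $0.18 = $1.8
Above 20 kWh: 20.74 × $0.21 = $4.3554
Bill = $7.36

$7.36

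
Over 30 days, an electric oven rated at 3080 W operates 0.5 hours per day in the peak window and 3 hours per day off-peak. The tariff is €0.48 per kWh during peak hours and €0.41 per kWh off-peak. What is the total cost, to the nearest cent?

€135.83

Peak energy = 3.08 kW × 0.5 h × 30 = 46.2 kWh
Off-peak energy = 3.08 kW × 3 h × 30 = 277.2 kWh
Cost = 46.2 × €0.48 + 277.2 × €0.41 = €22.176 + €113.652 = €135.83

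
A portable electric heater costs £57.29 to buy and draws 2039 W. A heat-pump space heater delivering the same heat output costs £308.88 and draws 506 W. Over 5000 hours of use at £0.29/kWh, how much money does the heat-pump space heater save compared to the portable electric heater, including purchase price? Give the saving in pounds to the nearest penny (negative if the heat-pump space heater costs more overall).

£1971.26

portable electric heater: £57.29 + (2039/1000) kW × 5000 h × £0.29 = £57.29 + £2956.55 = £3013.84
heat-pump space heater: £308.88 + (506/1000) kW × 5000 h × £0.29 = £308.88 + £733.7 = £1042.58
Saving = £3013.84 − £1042.58 = £1971.26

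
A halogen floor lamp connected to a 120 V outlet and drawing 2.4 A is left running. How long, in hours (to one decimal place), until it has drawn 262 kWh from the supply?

909.7 h

Power = 2.4 A × 120 V = 288 W = 0.288 kW
Hours = 262 kWh ÷ 0.288 kW = 909.7 h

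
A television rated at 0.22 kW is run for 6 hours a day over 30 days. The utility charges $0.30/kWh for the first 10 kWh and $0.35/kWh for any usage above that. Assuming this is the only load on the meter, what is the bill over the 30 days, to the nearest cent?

$13.36

Runtime = 6 h/day × 30 days = 180 h
Energy = 0.22 kW × 180 h = 39.6 kWh
Tier 1 (0–10 kWh): 10 × $0.30 = $3
Above 10 kWh: 29.6 × $0.35 = $10.36
Bill = $13.36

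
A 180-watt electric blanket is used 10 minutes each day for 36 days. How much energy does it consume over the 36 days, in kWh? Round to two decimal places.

1.08 kWh

Runtime = 10 min × 36 = 360 min = 6 h
Energy = 0.18 kW × 6 h = 1.08 kWh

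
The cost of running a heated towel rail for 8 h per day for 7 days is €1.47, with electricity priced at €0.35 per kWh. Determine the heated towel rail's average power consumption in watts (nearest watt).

75 W

Energy = €1.47 ÷ €0.35/kWh = 4.2 kWh
Runtime = 8 h/day × 7 days = 56 h
Power = 4.2 kWh ÷ 56 h = 0.075 kW = 75 W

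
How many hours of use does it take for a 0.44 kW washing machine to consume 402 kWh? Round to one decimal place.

913.6 h

Hours = 402 kWh ÷ 0.44 kW = 913.6 h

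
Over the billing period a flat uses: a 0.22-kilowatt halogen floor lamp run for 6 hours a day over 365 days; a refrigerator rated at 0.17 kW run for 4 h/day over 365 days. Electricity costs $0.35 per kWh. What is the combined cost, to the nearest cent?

halogen floor lamp: Runtime = 6 h/day × 365 days = 2190 h
halogen floor lamp: 0.22 kW × 2190 h = 481.8 kWh
refrigerator: Runtime = 4 h/day × 365 days = 1460 h
refrigerator: 0.17 kW × 1460 h = 248.2 kWh
Total energy = 730 kWh
Cost = 730 × $0.35 = $255.50

$255.50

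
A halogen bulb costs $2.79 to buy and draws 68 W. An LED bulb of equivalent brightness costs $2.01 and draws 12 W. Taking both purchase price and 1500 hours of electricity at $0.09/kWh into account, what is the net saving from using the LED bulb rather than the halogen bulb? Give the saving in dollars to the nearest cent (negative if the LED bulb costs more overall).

$8.34

halogen bulb: $2.79 + (68/1000) kW × 1500 h × $0.09 = $2.79 + $9.18 = $11.97
LED bulb: $2.01 + (12/1000) kW × 1500 h × $0.09 = $2.01 + $1.62 = $3.63
Saving = $11.97 − $3.63 = $8.34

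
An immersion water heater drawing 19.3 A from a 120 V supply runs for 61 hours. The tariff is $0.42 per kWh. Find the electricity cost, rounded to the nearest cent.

Power = 19.3 A × 120 V = 2316 W = 2.316 kW
Energy = 2.316 kW × 61 h = 141.276 kWh
Cost = 141.276 kWh × $0.42/kWh = $59.34

$59.34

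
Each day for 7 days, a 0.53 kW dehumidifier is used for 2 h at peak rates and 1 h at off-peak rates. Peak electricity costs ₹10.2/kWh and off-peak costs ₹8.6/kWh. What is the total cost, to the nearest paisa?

Peak energy = 0.53 kW × 2 h × 7 = 7.42 kWh
Off-peak energy = 0.53 kW × 1 h × 7 = 3.71 kWh
Cost = 7.42 × ₹10.2 + 3.71 × ₹8.6 = ₹75.684 + ₹31.906 = ₹107.59

₹107.59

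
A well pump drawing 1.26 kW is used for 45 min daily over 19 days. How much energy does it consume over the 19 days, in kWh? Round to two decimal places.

Runtime = 45 min × 19 = 855 min = 14.25 h
Energy = 1.26 kW × 14.25 h = 17.955 kWh ≈ 17.96 kWh

17.96 kWh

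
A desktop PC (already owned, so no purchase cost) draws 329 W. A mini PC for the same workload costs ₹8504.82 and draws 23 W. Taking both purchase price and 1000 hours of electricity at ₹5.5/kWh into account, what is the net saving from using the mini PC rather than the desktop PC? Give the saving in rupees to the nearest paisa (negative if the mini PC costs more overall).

-₹6821.82

desktop PC: ₹0.00 + (329/1000) kW × 1000 h × ₹5.5 = ₹0.00 + ₹1809.5 = ₹1809.5
mini PC: ₹8504.82 + (23/1000) kW × 1000 h × ₹5.5 = ₹8504.82 + ₹126.5 = ₹8631.32
Saving = ₹1809.5 − ₹8631.32 = −₹6821.82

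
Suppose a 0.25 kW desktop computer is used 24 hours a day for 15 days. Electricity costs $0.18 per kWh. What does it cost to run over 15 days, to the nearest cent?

$16.20

Runtime = 24 h × 15 = 360 h
Energy = 0.25 kW × 360 h = 90 kWh
Cost = 90 kWh × $0.18/kWh = $16.20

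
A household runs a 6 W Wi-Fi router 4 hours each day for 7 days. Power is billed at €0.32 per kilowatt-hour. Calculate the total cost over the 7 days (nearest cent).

Runtime = 4 h/day × 7 days = 28 h
Energy = 0.006 kW × 28 h = 0.168 kWh
Cost = 0.168 kWh × €0.32/kWh = €0.05

€0.05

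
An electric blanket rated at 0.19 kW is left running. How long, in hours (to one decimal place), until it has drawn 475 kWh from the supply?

Hours = 475 kWh ÷ 0.19 kW = 2500.0 h

2500.0 h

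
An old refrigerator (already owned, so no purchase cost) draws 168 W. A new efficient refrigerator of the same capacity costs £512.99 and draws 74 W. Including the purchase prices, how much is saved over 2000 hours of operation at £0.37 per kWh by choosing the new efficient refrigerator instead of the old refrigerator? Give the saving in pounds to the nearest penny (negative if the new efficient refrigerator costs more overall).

old refrigerator: £0.00 + (168/1000) kW × 2000 h × £0.37 = £0.00 + £124.32 = £124.32
new efficient refrigerator: £512.99 + (74/1000) kW × 2000 h × £0.37 = £512.99 + £54.76 = £567.75
Saving = £124.32 − £567.75 = −£443.43

-£443.43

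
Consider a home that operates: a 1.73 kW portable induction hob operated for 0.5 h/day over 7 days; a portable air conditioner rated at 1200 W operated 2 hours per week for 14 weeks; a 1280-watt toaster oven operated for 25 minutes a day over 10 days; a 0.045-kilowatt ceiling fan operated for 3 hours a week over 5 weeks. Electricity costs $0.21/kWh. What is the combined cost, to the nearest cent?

portable induction hob: Runtime = 0.5 h/day × 7 days = 3.5 h
portable induction hob: 1.73 kW × 3.5 h = 6.055 kWh
portable air conditioner: Runtime = 2 h/week × 14 weeks = 28 h
portable air conditioner: 1.2 kW × 28 h = 33.6 kWh
toaster oven: Runtime = 25 min × 10 = 250 min = 4.166666… h
toaster oven: 1.28 kW × 4.166666… h = 5.333333… kWh
ceiling fan: Runtime = 3 h/week × 5 weeks = 15 h
ceiling fan: 0.045 kW × 15 h = 0.675 kWh
Total energy = 45.663333… kWh
Cost = 45.663333… × $0.21 = $9.59

$9.59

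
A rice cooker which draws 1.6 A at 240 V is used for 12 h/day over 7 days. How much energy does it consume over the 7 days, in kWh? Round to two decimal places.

32.26 kWh

Power = 1.6 A × 240 V = 384 W = 0.384 kW
Runtime = 12 h/day × 7 days = 84 h
Energy = 0.384 kW × 84 h = 32.256 kWh ≈ 32.26 kWh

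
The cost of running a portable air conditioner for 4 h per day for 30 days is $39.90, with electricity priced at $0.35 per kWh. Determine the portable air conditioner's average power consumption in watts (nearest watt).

Energy = $39.90 ÷ $0.35/kWh = 114 kWh
Runtime = 4 h/day × 30 days = 120 h
Power = 114 kWh ÷ 120 h = 0.95 kW = 950 W

950 W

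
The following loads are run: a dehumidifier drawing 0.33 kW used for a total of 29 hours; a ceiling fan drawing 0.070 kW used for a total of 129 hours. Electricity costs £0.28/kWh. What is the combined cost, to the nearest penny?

dehumidifier: 0.33 kW × 29 h = 9.57 kWh
ceiling fan: 0.07 kW × 129 h = 9.03 kWh
Total energy = 18.6 kWh
Cost = 18.6 × £0.28 = £5.21

£5.21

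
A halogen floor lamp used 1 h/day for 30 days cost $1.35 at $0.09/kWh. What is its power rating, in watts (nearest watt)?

500 W

Energy = $1.35 ÷ $0.09/kWh = 15 kWh
Runtime = 1 h/day × 30 days = 30 h
Power = 15 kWh ÷ 30 h = 0.5 kW = 500 W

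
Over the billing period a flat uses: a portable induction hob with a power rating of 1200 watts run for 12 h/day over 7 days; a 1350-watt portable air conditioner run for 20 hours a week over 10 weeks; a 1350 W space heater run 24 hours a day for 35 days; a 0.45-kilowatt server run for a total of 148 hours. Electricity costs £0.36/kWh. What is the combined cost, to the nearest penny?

£565.70

portable induction hob: Runtime = 12 h/day × 7 days = 84 h
portable induction hob: 1.2 kW × 84 h = 100.8 kWh
portable air conditioner: Runtime = 20 h/week × 10 weeks = 200 h
portable air conditioner: 1.35 kW × 200 h = 270 kWh
space heater: Runtime = 24 h × 35 = 840 h
space heater: 1.35 kW × 840 h = 1134 kWh
server: 0.45 kW × 148 h = 66.6 kWh
Total energy = 1571.4 kWh
Cost = 1571.4 × £0.36 = £565.70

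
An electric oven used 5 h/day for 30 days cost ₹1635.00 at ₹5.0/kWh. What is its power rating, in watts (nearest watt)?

2180 W

Energy = ₹1635.00 ÷ ₹5.0/kWh = 327 kWh
Runtime = 5 h/day × 30 days = 150 h
Power = 327 kWh ÷ 150 h = 2.18 kW = 2180 W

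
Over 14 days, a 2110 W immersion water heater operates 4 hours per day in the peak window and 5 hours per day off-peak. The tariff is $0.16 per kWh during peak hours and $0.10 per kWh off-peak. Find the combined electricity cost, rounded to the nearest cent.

Peak energy = 2.11 kW × 4 h × 14 = 118.16 kWh
Off-peak energy = 2.11 kW × 5 h × 14 = 147.7 kWh
Cost = 118.16 × $0.16 + 147.7 × $0.10 = $18.9056 + $14.77 = $33.68

$33.68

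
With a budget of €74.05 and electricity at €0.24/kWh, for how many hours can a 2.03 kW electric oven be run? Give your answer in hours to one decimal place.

Energy available = €74.05 ÷ €0.24/kWh = 308.5417 kWh
Hours = 308.5417 kWh ÷ 2.03 kW = 152.0 h

152.0 h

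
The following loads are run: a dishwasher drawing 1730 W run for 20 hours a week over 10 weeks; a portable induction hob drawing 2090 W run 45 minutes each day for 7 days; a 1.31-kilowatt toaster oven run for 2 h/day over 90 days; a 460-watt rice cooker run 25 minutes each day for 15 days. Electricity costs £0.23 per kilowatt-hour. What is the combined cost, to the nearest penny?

dishwasher: Runtime = 20 h/week × 10 weeks = 200 h
dishwasher: 1.73 kW × 200 h = 346 kWh
portable induction hob: Runtime = 45 min × 7 = 315 min = 5.25 h
portable induction hob: 2.09 kW × 5.25 h = 10.9725 kWh
toaster oven: Runtime = 2 h/day × 90 days = 180 h
toaster oven: 1.31 kW × 180 h = 235.8 kWh
rice cooker: Runtime = 25 min × 15 = 375 min = 6.25 h
rice cooker: 0.46 kW × 6.25 h = 2.875 kWh
Total energy = 595.6475 kWh
Cost = 595.6475 × £0.23 = £137.00

£137.00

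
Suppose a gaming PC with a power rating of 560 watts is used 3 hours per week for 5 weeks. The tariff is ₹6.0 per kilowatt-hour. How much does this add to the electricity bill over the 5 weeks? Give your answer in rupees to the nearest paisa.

Runtime = 3 h/week × 5 weeks = 15 h
Energy = 0.56 kW × 15 h = 8.4 kWh
Cost = 8.4 kWh × ₹6.0/kWh = ₹50.40

₹50.40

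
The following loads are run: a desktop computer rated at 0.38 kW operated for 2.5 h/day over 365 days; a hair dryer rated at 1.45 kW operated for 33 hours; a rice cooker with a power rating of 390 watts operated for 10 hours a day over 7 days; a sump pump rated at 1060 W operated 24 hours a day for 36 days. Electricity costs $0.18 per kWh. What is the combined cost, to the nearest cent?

desktop computer: Runtime = 2.5 h/day × 365 days = 912.5 h
desktop computer: 0.38 kW × 912.5 h = 346.75 kWh
hair dryer: 1.45 kW × 33 h = 47.85 kWh
rice cooker: Runtime = 10 h/day × 7 days = 70 h
rice cooker: 0.39 kW × 70 h = 27.3 kWh
sump pump: Runtime = 24 h × 36 = 864 h
sump pump: 1.06 kW × 864 h = 915.84 kWh
Total energy = 1337.74 kWh
Cost = 1337.74 × $0.18 = $240.79

$240.79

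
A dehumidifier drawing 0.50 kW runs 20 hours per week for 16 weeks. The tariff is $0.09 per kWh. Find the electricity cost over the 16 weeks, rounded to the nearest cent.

$14.40

Runtime = 20 h/week × 16 weeks = 320 h
Energy = 0.5 kW × 320 h = 160 kWh
Cost = 160 kWh × $0.09/kWh = $14.40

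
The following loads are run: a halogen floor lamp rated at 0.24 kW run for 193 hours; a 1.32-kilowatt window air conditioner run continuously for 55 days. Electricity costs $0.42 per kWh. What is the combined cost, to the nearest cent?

$751.26

halogen floor lamp: 0.24 kW × 193 h = 46.32 kWh
window air conditioner: Runtime = 24 h × 55 = 1320 h
window air conditioner: 1.32 kW × 1320 h = 1742.4 kWh
Total energy = 1788.72 kWh
Cost = 1788.72 × $0.42 = $751.26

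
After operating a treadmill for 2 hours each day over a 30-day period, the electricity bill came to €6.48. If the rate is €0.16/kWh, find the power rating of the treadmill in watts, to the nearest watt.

Energy = €6.48 ÷ €0.16/kWh = 40.5 kWh
Runtime = 2 h/day × 30 days = 60 h
Power = 40.5 kWh ÷ 60 h = 0.675 kW = 675 W

675 W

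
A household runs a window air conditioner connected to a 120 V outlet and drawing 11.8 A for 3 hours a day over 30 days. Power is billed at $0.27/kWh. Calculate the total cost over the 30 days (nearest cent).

Power = 11.8 A × 120 V = 1416 W = 1.416 kW
Runtime = 3 h/day × 30 days = 90 h
Energy = 1.416 kW × 90 h = 127.44 kWh
Cost = 127.44 kWh × $0.27/kWh = $34.41

$34.41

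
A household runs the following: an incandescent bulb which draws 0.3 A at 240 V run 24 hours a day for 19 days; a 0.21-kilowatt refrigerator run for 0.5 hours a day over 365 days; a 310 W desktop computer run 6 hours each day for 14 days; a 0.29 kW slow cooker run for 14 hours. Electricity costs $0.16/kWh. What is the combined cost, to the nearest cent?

$16.20

incandescent bulb: Power = 0.3 A × 240 V = 72 W = 0.072 kW
incandescent bulb: Runtime = 24 h × 19 = 456 h
incandescent bulb: 0.072 kW × 456 h = 32.832 kWh
refrigerator: Runtime = 0.5 h/day × 365 days = 182.5 h
refrigerator: 0.21 kW × 182.5 h = 38.325 kWh
desktop computer: Runtime = 6 h/day × 14 days = 84 h
desktop computer: 0.31 kW × 84 h = 26.04 kWh
slow cooker: 0.29 kW × 14 h = 4.06 kWh
Total energy = 101.257 kWh
Cost = 101.257 × $0.16 = $16.20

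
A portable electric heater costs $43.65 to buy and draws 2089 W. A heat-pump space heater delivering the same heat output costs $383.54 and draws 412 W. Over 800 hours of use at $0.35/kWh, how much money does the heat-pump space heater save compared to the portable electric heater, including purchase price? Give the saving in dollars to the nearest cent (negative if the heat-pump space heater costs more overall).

portable electric heater: $43.65 + (2089/1000) kW × 800 h × $0.35 = $43.65 + $584.92 = $628.57
heat-pump space heater: $383.54 + (412/1000) kW × 800 h × $0.35 = $383.54 + $115.36 = $498.9
Saving = $628.57 − $498.9 = $129.67

$129.67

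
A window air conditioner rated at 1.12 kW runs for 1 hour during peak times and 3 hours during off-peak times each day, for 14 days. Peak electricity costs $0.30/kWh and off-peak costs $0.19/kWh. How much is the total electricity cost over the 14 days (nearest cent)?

Peak energy = 1.12 kW × 1 h × 14 = 15.68 kWh
Off-peak energy = 1.12 kW × 3 h × 14 = 47.04 kWh
Cost = 15.68 × $0.30 + 47.04 × $0.19 = $4.704 + $8.9376 = $13.64

$13.64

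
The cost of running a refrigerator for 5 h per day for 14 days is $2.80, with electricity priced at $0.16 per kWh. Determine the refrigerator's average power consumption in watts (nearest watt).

Energy = $2.80 ÷ $0.16/kWh = 17.5 kWh
Runtime = 5 h/day × 14 days = 70 h
Power = 17.5 kWh ÷ 70 h = 0.25 kW = 250 W

250 W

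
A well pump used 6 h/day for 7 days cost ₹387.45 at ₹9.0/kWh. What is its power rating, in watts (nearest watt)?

1025 W

Energy = ₹387.45 ÷ ₹9.0/kWh = 43.05 kWh
Runtime = 6 h/day × 7 days = 42 h
Power = 43.05 kWh ÷ 42 h = 1.025 kW = 1025 W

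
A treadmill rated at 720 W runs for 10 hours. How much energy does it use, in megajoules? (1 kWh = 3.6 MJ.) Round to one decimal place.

25.9 MJ

Energy = 0.72 kW × 10 h = 7.2 kWh
= 7.2 × 3.6 MJ = 25.9 MJ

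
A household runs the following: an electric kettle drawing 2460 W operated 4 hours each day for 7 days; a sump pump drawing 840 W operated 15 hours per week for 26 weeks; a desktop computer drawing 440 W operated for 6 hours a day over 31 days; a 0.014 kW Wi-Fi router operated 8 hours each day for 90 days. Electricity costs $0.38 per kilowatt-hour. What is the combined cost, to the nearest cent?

electric kettle: Runtime = 4 h/day × 7 days = 28 h
electric kettle: 2.46 kW × 28 h = 68.88 kWh
sump pump: Runtime = 15 h/week × 26 weeks = 390 h
sump pump: 0.84 kW × 390 h = 327.6 kWh
desktop computer: Runtime = 6 h/day × 31 days = 186 h
desktop computer: 0.44 kW × 186 h = 81.84 kWh
Wi-Fi router: Runtime = 8 h/day × 90 days = 720 h
Wi-Fi router: 0.014 kW × 720 h = 10.08 kWh
Total energy = 488.4 kWh
Cost = 488.4 × $0.38 = $185.59

$185.59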